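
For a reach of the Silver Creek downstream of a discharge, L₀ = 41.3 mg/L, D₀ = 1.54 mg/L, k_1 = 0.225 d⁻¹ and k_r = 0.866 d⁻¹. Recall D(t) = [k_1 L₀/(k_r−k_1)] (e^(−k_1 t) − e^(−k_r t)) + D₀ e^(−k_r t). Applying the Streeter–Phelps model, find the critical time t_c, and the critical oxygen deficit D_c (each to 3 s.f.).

At the critical point dD/dt = 0, so k_1 L₀ e^(−k_1 t) = k_r D. Substituting D(t) from the Streeter–Phelps equation and solving for t gives
t_c = ln[(k_r/k_1)(1 − D₀(k_r−k_1)/(k_1 L₀))] / (k_r−k_1).
Here k_r−k_1 = 0.6410 d⁻¹ and 1 − D₀(k_r−k_1)/(k_1 L₀) = 1 − 1.54×0.6410/(0.225×41.3) = 0.8938, so
t_c = ln(3.849 × 0.8938) / 0.6410 = 1.235 / 0.6410 = 1.927 d.
D_c = (k_1/k_r) L₀ e^(−k_1 t_c) = (0.225/0.866) × 41.3 × e^(−0.225×1.927) = 0.2598 × 41.3 × 0.6481 = 6.955 mg/L.

t_c ≈ 1.93 d; D_c ≈ 6.95 mg/L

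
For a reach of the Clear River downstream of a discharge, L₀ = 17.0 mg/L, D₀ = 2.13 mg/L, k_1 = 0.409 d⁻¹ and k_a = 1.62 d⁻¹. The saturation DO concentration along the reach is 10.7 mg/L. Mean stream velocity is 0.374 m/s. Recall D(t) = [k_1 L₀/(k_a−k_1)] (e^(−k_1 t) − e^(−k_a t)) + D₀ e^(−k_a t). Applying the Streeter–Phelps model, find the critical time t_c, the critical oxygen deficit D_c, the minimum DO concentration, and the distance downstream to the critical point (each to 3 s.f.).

At the critical point dD/dt = 0, so k_1 L₀ e^(−k_1 t) = k_a D. Substituting D(t) from the Streeter–Phelps equation and solving for t gives
t_c = ln[(k_a/k_1)(1 − D₀(k_a−k_1)/(k_1 L₀))] / (k_a−k_1).
Here k_a−k_1 = 1.211 d⁻¹ and 1 − D₀(k_a−k_1)/(k_1 L₀) = 1 − 2.13×1.211/(0.409×17.0) = 0.6290, so
t_c = ln(3.961 × 0.6290) / 1.211 = 0.9129 / 1.211 = 0.7538 d.
D_c = (k_1/k_a) L₀ e^(−k_1 t_c) = (0.409/1.62) × 17.0 × e^(−0.409×0.7538) = 0.2525 × 17.0 × 0.7347 = 3.153 mg/L.
Minimum DO = C_s − D_c = 10.7 − 3.153 = 7.547 mg/L.
x_c = v t_c = 0.374 m/s × 0.7538 d × 86400 s/d = 24360 m ≈ 24.4 km.

t_c ≈ 0.754 d; D_c ≈ 3.15 mg/L; min DO ≈ 7.55 mg/L; x_c ≈ 24.4 km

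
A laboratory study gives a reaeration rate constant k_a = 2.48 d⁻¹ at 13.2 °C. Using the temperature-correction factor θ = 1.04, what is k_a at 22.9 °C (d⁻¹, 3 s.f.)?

k_a(T₂) = k_a(T₁) · θ^(T₂−T₁) = 2.48 × 1.04^(22.9−13.2)
= 2.48 × 1.04^9.70 = 2.48 × 1.463 = 3.628 d⁻¹.

k_a ≈ 3.63 d⁻¹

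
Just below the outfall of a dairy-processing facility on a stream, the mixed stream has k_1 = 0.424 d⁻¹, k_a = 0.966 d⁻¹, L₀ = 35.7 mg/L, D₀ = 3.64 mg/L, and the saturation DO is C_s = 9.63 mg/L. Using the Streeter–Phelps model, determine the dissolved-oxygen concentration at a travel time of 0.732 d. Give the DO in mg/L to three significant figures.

DO ≈ 1.13 mg/L

k_1 L₀/(k_a−k_1) = 0.424×35.7/(0.966−0.424) = 15.14/0.5420 = 27.93 mg/L.
e^(−k_1 t) = e^(−0.424×0.7320) = 0.7332; e^(−k_a t) = e^(−0.966×0.7320) = 0.4931.
D = 27.93 × (0.7332 − 0.4931) + 3.64 × 0.4931 = 6.706 + 1.795 = 8.501 mg/L.
DO = C_s − D = 9.63 − 8.501 = 1.129 mg/L.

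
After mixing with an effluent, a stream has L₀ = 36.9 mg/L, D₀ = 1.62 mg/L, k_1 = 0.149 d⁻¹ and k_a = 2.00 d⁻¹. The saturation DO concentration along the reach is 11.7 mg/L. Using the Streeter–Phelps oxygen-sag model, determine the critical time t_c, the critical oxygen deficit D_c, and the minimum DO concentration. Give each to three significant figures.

t_c ≈ 0.977 d; D_c ≈ 2.38 mg/L; min DO ≈ 9.32 mg/L

At the critical point dD/dt = 0, so k_1 L₀ e^(−k_1 t) = k_a D. Substituting D(t) from the Streeter–Phelps equation and solving for t gives
t_c = ln[(k_a/k_1)(1 − D₀(k_a−k_1)/(k_1 L₀))] / (k_a−k_1).
Here k_a−k_1 = 1.851 d⁻¹ and 1 − D₀(k_a−k_1)/(k_1 L₀) = 1 − 1.62×1.851/(0.149×36.9) = 0.4546, so
t_c = ln(13.42 × 0.4546) / 1.851 = 1.809 / 1.851 = 0.9771 d.
L(t_c) = L₀ e^(−k_1 t_c) = 36.9 × 0.8645 = 31.90 mg/L, and at the critical point k_a D_c = k_1 L, so D_c = (0.149/2.00) × 31.90 = 2.377 mg/L.
Minimum DO = C_s − D_c = 11.7 − 2.377 = 9.323 mg/L.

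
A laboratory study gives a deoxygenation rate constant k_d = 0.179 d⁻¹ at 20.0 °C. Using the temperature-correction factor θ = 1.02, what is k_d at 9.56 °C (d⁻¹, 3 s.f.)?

k_d ≈ 0.146 d⁻¹

k_d(T₂) = k_d(T₁) · θ^(T₂−T₁) = 0.179 × 1.02^(9.56−20.0)
= 0.179 × 1.02^-10.4 = 0.179 × 0.8132 = 0.1456 d⁻¹.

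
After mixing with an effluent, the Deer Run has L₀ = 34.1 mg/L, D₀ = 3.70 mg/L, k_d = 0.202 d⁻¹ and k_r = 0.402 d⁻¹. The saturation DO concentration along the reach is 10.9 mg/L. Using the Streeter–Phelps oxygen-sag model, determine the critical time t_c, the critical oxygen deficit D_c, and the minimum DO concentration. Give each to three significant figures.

t_c ≈ 2.87 d; D_c ≈ 9.59 mg/L; min DO ≈ 1.31 mg/L

At the critical point dD/dt = 0, so k_d L₀ e^(−k_d t) = k_r D. Substituting D(t) from the Streeter–Phelps equation and solving for t gives
t_c = ln[(k_r/k_d)(1 − D₀(k_r−k_d)/(k_d L₀))] / (k_r−k_d).
Here k_r−k_d = 0.2000 d⁻¹ and 1 − D₀(k_r−k_d)/(k_d L₀) = 1 − 3.70×0.2000/(0.202×34.1) = 0.8926, so
t_c = ln(1.990 × 0.8926) / 0.2000 = 0.5745 / 0.2000 = 2.873 d.
L(t_c) = L₀ e^(−k_d t_c) = 34.1 × 0.5597 = 19.09 mg/L, and at the critical point k_r D_c = k_d L, so D_c = (0.202/0.402) × 19.09 = 9.591 mg/L.
Minimum DO = C_s − D_c = 10.9 − 9.591 = 1.309 mg/L.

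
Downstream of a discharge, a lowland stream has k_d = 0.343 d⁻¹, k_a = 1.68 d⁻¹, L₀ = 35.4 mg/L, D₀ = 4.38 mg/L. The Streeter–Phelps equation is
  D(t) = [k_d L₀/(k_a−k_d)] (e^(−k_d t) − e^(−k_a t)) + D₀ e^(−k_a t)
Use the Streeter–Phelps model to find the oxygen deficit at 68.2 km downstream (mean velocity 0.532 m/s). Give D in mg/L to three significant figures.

D ≈ 5.07 mg/L

Travel time t = x/v = 68.2 km / (0.532 m/s) = 68200 m / 0.532 m/s = 128200 s = 1.484 d.
k_d L₀/(k_a−k_d) = 0.343×35.4/(1.68−0.343) = 12.14/1.337 = 9.082 mg/L.
e^(−k_d t) = e^(−0.343×1.484) = 0.6011; e^(−k_a t) = e^(−1.68×1.484) = 0.08269.
D = 9.082 × (0.6011 − 0.08269) + 4.38 × 0.08269 = 4.708 + 0.3622 = 5.071 mg/L.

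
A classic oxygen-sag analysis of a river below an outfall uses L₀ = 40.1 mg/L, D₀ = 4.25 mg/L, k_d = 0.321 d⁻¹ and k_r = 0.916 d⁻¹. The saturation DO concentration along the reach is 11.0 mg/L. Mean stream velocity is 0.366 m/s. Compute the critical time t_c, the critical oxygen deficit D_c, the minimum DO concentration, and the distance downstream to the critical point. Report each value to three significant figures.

t_c ≈ 1.39 d; D_c ≈ 8.98 mg/L; min DO ≈ 2.02 mg/L; x_c ≈ 44.1 km

t_c = [1/(k_r−k_d)] ln[(k_r/k_d)(1 − D₀(k_r−k_d)/(k_d L₀))]
= [1/(0.916−0.321)] ln[(0.916/0.321)(1 − 4.25×0.5950/(0.321×40.1))]
= (1/0.5950) ln[2.854 × 0.8035] = 1.681 × ln(2.293) = 1.681 × 0.8299 = 1.395 d.
D_c = (k_d/k_r) L₀ e^(−k_d t_c) = (0.321/0.916) × 40.1 × e^(−0.321×1.395) = 0.3504 × 40.1 × 0.6391 = 8.981 mg/L.
Minimum DO = C_s − D_c = 11.0 − 8.981 = 2.019 mg/L.
x_c = v t_c = 0.366 m/s × 1.395 d × 86400 s/d = 44100 m ≈ 44.1 km.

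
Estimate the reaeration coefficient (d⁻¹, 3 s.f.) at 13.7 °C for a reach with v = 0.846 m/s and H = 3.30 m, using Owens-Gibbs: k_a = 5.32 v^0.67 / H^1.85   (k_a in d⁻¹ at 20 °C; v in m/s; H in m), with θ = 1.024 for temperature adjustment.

k_a(20) = 5.32 × 0.846^0.67 / 3.30^1.85 = 5.32 × 0.8940 / 9.104 = 0.5224 d⁻¹.
k_a(13.7) = 0.5224 × 1.024^(13.7−20) = 0.5224 × 0.8612 = 0.4499 d⁻¹.

k_a ≈ 0.450 d⁻¹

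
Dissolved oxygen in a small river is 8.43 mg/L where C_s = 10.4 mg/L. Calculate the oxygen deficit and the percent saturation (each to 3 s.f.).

D = C_s − C = 10.4 − 8.43 = 1.97 mg/L.
% saturation = 8.43/10.4 × 100 = 81.1 %.

D ≈ 1.97 mg/L; 81.1 % saturation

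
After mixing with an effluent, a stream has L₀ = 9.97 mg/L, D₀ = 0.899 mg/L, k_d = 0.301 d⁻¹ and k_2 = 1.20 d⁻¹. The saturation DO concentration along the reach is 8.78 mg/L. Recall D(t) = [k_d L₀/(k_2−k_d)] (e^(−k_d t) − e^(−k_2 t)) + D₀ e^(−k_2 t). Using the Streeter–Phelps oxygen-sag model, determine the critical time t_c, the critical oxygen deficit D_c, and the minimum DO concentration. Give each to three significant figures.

t_c ≈ 1.19 d; D_c ≈ 1.75 mg/L; min DO ≈ 7.03 mg/L

With k_2/k_d = 3.987 and 1 − D₀(k_2−k_d)/(k_d L₀) = 0.7307,
t_c = ln(3.987 × 0.7307) / (1.20 − 0.301) = ln(2.913) / 0.8990 = 1.069/0.8990 = 1.189 d.
D_c = (k_d/k_2) L₀ e^(−k_d t_c) = (0.301/1.20) × 9.97 × e^(−0.301×1.189) = 0.2508 × 9.97 × 0.6991 = 1.748 mg/L.
Minimum DO = C_s − D_c = 8.78 − 1.748 = 7.032 mg/L.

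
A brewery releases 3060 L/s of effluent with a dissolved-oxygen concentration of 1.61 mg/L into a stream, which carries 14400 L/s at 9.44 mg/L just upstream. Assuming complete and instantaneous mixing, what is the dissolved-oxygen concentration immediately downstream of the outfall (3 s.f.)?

8.07 mg/L

Flow-weighted mixing: C = (Q_r C_r + Q_w C_w)/(Q_r + Q_w)
= (14400×9.44 + 3060×1.61)/(14400 + 3060) = 140900/17460 = 8.068 mg/L.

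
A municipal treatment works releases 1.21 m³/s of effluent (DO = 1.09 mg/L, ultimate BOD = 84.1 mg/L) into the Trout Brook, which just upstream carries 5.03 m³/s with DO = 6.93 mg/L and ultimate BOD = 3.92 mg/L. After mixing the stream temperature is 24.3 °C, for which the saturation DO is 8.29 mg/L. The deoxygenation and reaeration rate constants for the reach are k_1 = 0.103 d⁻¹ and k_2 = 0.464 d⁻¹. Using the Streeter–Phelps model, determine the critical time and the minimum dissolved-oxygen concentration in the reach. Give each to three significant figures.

t_c ≈ 2.52 d; minimum DO ≈ 4.96 mg/L

Mixed DO = (5.03×6.93 + 1.21×1.09)/(5.03+1.21) = 36.18/6.240 = 5.798 mg/L.
Mixed L₀ = (5.03×3.92 + 1.21×84.1)/(6.240) = 121.5/6.240 = 19.47 mg/L.
Initial deficit D₀ = C_s − DO₀ = 8.29 − 5.798 = 2.492 mg/L.
t_c = (1/0.3610) ln[(0.464/0.103)(1 − 2.492×0.3610/(0.103×19.47))] = 2.770 × ln(2.483) = 2.520 d.
D_c = (0.103/0.464) × 19.47 × e^(−0.103×2.520) = 0.2220 × 19.47 × 0.7714 = 3.334 mg/L.
Minimum DO = 8.29 − 3.334 = 4.956 mg/L.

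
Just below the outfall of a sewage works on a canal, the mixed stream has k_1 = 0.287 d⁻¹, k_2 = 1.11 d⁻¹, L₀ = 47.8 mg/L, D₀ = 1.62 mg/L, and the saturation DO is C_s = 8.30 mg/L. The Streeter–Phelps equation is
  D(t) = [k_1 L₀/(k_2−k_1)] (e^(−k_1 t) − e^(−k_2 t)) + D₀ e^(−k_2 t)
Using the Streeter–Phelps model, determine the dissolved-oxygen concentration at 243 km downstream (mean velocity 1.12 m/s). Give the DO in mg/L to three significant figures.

DO ≈ 1.12 mg/L

Travel time t = x/v = 243 km / (1.12 m/s) = 243000 m / 1.12 m/s = 217000 s = 2.511 d.
k_1 L₀/(k_2−k_1) = 0.287×47.8/(1.11−0.287) = 13.72/0.8230 = 16.67 mg/L.
e^(−k_1 t) = e^(−0.287×2.511) = 0.4864; e^(−k_2 t) = e^(−1.11×2.511) = 0.06158.
D = 16.67 × (0.4864 − 0.06158) + 1.62 × 0.06158 = 7.081 + 0.09976 = 7.181 mg/L.
DO = C_s − D = 8.30 − 7.181 = 1.119 mg/L.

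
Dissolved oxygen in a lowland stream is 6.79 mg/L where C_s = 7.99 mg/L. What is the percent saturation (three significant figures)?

85.0 % saturation

% saturation = C/C_s × 100 = 6.79/7.99 × 100 = 85.0 %.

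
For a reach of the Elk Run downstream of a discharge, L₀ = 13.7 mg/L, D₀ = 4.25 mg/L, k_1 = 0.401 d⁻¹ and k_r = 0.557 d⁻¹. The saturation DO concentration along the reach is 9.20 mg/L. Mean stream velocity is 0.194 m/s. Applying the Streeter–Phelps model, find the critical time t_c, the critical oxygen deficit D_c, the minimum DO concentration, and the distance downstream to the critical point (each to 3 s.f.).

t_c ≈ 1.28 d; D_c ≈ 5.90 mg/L; min DO ≈ 3.30 mg/L; x_c ≈ 21.5 km

At the critical point dD/dt = 0, so k_1 L₀ e^(−k_1 t) = k_r D. Substituting D(t) from the Streeter–Phelps equation and solving for t gives
t_c = ln[(k_r/k_1)(1 − D₀(k_r−k_1)/(k_1 L₀))] / (k_r−k_1).
Here k_r−k_1 = 0.1560 d⁻¹ and 1 − D₀(k_r−k_1)/(k_1 L₀) = 1 − 4.25×0.1560/(0.401×13.7) = 0.8793, so
t_c = ln(1.389 × 0.8793) / 0.1560 = 0.2000 / 0.1560 = 1.282 d.
L(t_c) = L₀ e^(−k_1 t_c) = 13.7 × 0.5980 = 8.193 mg/L, and at the critical point k_r D_c = k_1 L, so D_c = (0.401/0.557) × 8.193 = 5.899 mg/L.
Minimum DO = C_s − D_c = 9.20 − 5.899 = 3.301 mg/L.
x_c = v t_c = 0.194 m/s × 1.282 d × 86400 s/d = 21490 m ≈ 21.5 km.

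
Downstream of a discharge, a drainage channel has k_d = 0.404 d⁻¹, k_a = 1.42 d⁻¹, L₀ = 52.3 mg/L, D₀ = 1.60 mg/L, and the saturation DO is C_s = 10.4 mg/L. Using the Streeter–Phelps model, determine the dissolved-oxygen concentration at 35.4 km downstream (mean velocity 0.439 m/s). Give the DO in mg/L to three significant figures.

Travel time t = x/v = 35.4 km / (0.439 m/s) = 35400 m / 0.439 m/s = 80640 s = 0.9333 d.
k_d L₀/(k_a−k_d) = 0.404×52.3/(1.42−0.404) = 21.13/1.016 = 20.80 mg/L.
e^(−k_d t) = e^(−0.404×0.9333) = 0.6859; e^(−k_a t) = e^(−1.42×0.9333) = 0.2657.
D = 20.80 × (0.6859 − 0.2657) + 1.60 × 0.2657 = 8.738 + 0.4252 = 9.163 mg/L.
DO = C_s − D = 10.4 − 9.163 = 1.237 mg/L.

DO ≈ 1.24 mg/L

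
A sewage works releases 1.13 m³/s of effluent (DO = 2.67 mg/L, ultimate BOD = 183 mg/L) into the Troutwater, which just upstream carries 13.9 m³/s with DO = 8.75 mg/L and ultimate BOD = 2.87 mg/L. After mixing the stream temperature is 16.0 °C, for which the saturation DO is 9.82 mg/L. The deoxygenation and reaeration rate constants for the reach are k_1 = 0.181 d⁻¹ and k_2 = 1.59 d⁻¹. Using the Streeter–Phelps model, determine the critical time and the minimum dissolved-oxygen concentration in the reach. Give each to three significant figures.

t_c ≈ 0.628 d; minimum DO ≈ 8.15 mg/L

Mixed DO = (13.9×8.75 + 1.13×2.67)/(13.9+1.13) = 124.6/15.03 = 8.293 mg/L.
Mixed L₀ = (13.9×2.87 + 1.13×183)/(15.03) = 246.7/15.03 = 16.41 mg/L.
Initial deficit D₀ = C_s − DO₀ = 9.82 − 8.293 = 1.527 mg/L.
t_c = (1/1.409) ln[(1.59/0.181)(1 − 1.527×1.409/(0.181×16.41))] = 0.7097 × ln(2.422) = 0.6278 d.
D_c = (0.181/1.59) × 16.41 × e^(−0.181×0.6278) = 0.1138 × 16.41 × 0.8926 = 1.668 mg/L.
Minimum DO = 9.82 − 1.668 = 8.152 mg/L.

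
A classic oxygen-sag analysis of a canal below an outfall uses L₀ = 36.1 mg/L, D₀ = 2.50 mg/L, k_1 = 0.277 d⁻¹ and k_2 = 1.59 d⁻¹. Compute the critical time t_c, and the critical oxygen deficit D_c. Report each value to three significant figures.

t_c ≈ 1.03 d; D_c ≈ 4.73 mg/L

t_c = [1/(k_2−k_1)] ln[(k_2/k_1)(1 − D₀(k_2−k_1)/(k_1 L₀))]
= [1/(1.59−0.277)] ln[(1.59/0.277)(1 − 2.50×1.313/(0.277×36.1))]
= (1/1.313) ln[5.740 × 0.6717] = 0.7616 × ln(3.856) = 0.7616 × 1.350 = 1.028 d.
D_c = (k_1/k_2) L₀ e^(−k_1 t_c) = (0.277/1.59) × 36.1 × e^(−0.277×1.028) = 0.1742 × 36.1 × 0.7522 = 4.731 mg/L.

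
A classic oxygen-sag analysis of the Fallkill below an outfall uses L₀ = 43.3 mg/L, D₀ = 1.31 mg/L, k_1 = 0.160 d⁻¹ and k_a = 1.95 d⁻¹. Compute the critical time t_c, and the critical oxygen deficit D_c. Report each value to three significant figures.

t_c ≈ 1.17 d; D_c ≈ 2.95 mg/L

t_c = [1/(k_a−k_1)] ln[(k_a/k_1)(1 − D₀(k_a−k_1)/(k_1 L₀))]
= [1/(1.95−0.160)] ln[(1.95/0.160)(1 − 1.31×1.790/(0.160×43.3))]
= (1/1.790) ln[12.19 × 0.6615] = 0.5587 × ln(8.062) = 0.5587 × 2.087 = 1.166 d.
L(t_c) = L₀ e^(−k_1 t_c) = 43.3 × 0.8298 = 35.93 mg/L, and at the critical point k_a D_c = k_1 L, so D_c = (0.160/1.95) × 35.93 = 2.948 mg/L.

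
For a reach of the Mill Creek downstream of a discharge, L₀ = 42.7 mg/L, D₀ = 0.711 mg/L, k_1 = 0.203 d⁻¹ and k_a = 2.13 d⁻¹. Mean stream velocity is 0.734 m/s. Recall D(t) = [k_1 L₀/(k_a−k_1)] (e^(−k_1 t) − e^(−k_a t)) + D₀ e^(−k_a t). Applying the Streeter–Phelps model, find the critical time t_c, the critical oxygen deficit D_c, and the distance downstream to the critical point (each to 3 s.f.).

At the critical point dD/dt = 0, so k_1 L₀ e^(−k_1 t) = k_a D. Substituting D(t) from the Streeter–Phelps equation and solving for t gives
t_c = ln[(k_a/k_1)(1 − D₀(k_a−k_1)/(k_1 L₀))] / (k_a−k_1).
Here k_a−k_1 = 1.927 d⁻¹ and 1 − D₀(k_a−k_1)/(k_1 L₀) = 1 − 0.711×1.927/(0.203×42.7) = 0.8419, so
t_c = ln(10.49 × 0.8419) / 1.927 = 2.179 / 1.927 = 1.131 d.
L(t_c) = L₀ e^(−k_1 t_c) = 42.7 × 0.7949 = 33.94 mg/L, and at the critical point k_a D_c = k_1 L, so D_c = (0.203/2.13) × 33.94 = 3.235 mg/L.
x_c = v t_c = 0.734 m/s × 1.131 d × 86400 s/d = 71700 m ≈ 71.7 km.

t_c ≈ 1.13 d; D_c ≈ 3.23 mg/L; x_c ≈ 71.7 km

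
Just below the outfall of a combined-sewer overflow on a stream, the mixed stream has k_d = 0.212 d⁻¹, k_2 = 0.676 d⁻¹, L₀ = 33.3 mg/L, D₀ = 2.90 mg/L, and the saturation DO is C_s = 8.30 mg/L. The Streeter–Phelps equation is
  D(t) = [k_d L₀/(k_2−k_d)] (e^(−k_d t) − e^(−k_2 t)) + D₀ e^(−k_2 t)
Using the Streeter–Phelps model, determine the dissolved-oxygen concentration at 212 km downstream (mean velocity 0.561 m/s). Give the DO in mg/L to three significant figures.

Travel time t = x/v = 212 km / (0.561 m/s) = 212000 m / 0.561 m/s = 377900 s = 4.374 d.
k_d L₀/(k_2−k_d) = 0.212×33.3/(0.676−0.212) = 7.060/0.4640 = 15.21 mg/L.
e^(−k_d t) = e^(−0.212×4.374) = 0.3956; e^(−k_2 t) = e^(−0.676×4.374) = 0.05199.
D = 15.21 × (0.3956 − 0.05199) + 2.90 × 0.05199 = 5.229 + 0.1508 = 5.379 mg/L.
DO = C_s − D = 8.30 − 5.379 = 2.921 mg/L.

DO ≈ 2.92 mg/L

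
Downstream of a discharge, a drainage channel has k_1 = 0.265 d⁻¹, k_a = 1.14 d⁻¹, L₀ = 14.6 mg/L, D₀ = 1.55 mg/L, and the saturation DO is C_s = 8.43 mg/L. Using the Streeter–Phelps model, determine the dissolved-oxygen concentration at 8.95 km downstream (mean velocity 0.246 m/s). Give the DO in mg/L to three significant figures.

DO ≈ 6.25 mg/L

Travel time t = x/v = 8.95 km / (0.246 m/s) = 8950 m / 0.246 m/s = 36380 s = 0.4211 d.
k_1 L₀/(k_a−k_1) = 0.265×14.6/(1.14−0.265) = 3.869/0.8750 = 4.422 mg/L.
e^(−k_1 t) = e^(−0.265×0.4211) = 0.8944; e^(−k_a t) = e^(−1.14×0.4211) = 0.6188.
D = 4.422 × (0.8944 − 0.6188) + 1.55 × 0.6188 = 1.219 + 0.9591 = 2.178 mg/L.
DO = C_s − D = 8.43 − 2.178 = 6.252 mg/L.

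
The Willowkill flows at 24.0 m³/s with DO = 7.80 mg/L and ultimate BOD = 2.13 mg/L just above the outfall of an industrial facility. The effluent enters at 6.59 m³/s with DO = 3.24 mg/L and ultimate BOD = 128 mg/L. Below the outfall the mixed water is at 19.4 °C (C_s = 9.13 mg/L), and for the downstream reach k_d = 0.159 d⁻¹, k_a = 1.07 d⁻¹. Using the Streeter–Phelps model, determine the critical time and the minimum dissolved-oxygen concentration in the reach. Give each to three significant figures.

t_c ≈ 1.43 d; minimum DO ≈ 5.67 mg/L

Mixed DO = (24.0×7.80 + 6.59×3.24)/(24.0+6.59) = 208.6/30.59 = 6.818 mg/L.
Mixed L₀ = (24.0×2.13 + 6.59×128)/(30.59) = 894.6/30.59 = 29.25 mg/L.
Initial deficit D₀ = C_s − DO₀ = 9.13 − 6.818 = 2.312 mg/L.
t_c = (1/0.9110) ln[(1.07/0.159)(1 − 2.312×0.9110/(0.159×29.25))] = 1.098 × ln(3.681) = 1.430 d.
D_c = (0.159/1.07) × 29.25 × e^(−0.159×1.430) = 0.1486 × 29.25 × 0.7966 = 3.462 mg/L.
Minimum DO = 9.13 − 3.462 = 5.668 mg/L.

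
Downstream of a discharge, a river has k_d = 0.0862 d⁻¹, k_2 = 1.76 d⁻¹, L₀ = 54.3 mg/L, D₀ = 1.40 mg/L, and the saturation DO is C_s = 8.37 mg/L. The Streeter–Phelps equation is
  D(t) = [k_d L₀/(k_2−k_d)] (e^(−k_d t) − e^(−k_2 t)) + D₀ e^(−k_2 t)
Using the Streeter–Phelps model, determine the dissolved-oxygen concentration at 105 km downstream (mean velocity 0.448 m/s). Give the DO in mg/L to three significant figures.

Travel time t = x/v = 105 km / (0.448 m/s) = 105000 m / 0.448 m/s = 234400 s = 2.713 d.
k_d L₀/(k_2−k_d) = 0.0862×54.3/(1.76−0.0862) = 4.681/1.674 = 2.796 mg/L.
e^(−k_d t) = e^(−0.0862×2.713) = 0.7915; e^(−k_2 t) = e^(−1.76×2.713) = 0.008444.
D = 2.796 × (0.7915 − 0.008444) + 1.40 × 0.008444 = 2.190 + 0.01182 = 2.202 mg/L.
DO = C_s − D = 8.37 − 2.202 = 6.168 mg/L.

DO ≈ 6.17 mg/L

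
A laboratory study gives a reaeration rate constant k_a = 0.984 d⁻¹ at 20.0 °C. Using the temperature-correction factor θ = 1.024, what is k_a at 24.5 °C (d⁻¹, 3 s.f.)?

k_a(T₂) = k_a(T₁) · θ^(T₂−T₁) = 0.984 × 1.024^(24.5−20.0)
= 0.984 × 1.024^4.50 = 0.984 × 1.113 = 1.095 d⁻¹.

k_a ≈ 1.09 d⁻¹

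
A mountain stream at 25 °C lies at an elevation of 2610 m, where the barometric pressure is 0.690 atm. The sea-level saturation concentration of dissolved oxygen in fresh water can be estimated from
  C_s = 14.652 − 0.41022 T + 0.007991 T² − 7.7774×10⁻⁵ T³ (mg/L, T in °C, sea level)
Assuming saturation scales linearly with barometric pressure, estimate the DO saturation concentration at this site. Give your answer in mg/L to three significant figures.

C_s ≈ 5.64 mg/L

At sea level: C_s = 14.652 − 0.41022×25 + 0.007991×25² − 7.7774×10⁻⁵×25³ = 8.176 mg/L.
Pressure correction: C_s' = 8.176 × 0.690 = 5.641 mg/L.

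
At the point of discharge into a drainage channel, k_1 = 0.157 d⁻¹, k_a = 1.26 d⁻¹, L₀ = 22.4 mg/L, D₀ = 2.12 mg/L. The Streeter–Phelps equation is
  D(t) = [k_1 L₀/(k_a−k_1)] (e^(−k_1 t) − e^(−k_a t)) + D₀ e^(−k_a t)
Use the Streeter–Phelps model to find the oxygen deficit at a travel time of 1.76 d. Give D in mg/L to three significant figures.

k_1 L₀/(k_a−k_1) = 0.157×22.4/(1.26−0.157) = 3.517/1.103 = 3.188 mg/L.
e^(−k_1 t) = e^(−0.157×1.760) = 0.7586; e^(−k_a t) = e^(−1.26×1.760) = 0.1089.
D = 3.188 × (0.7586 − 0.1089) + 2.12 × 0.1089 = 2.072 + 0.2308 = 2.302 mg/L.

D ≈ 2.30 mg/L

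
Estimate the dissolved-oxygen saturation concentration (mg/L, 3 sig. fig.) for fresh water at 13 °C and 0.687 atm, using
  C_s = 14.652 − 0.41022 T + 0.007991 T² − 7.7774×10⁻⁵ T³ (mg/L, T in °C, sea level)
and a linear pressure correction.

At sea level: C_s = 14.652 − 0.41022×13 + 0.007991×13² − 7.7774×10⁻⁵×13³ = 10.50 mg/L.
Pressure correction: C_s' = 10.50 × 0.687 = 7.213 mg/L.

C_s ≈ 7.21 mg/L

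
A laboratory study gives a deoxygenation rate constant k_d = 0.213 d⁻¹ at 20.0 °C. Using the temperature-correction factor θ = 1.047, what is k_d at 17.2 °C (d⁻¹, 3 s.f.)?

k_d(T₂) = k_d(T₁) · θ^(T₂−T₁) = 0.213 × 1.047^(17.2−20.0)
= 0.213 × 1.047^-2.80 = 0.213 × 0.8793 = 0.1873 d⁻¹.

k_d ≈ 0.187 d⁻¹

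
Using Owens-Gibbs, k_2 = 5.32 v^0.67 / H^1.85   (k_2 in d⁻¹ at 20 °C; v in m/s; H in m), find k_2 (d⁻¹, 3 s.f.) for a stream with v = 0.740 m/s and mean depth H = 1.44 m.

k_2 = 5.32 × 0.740^0.67 / 1.44^1.85 = 5.32 × 0.8173 / 1.963 = 2.215 d⁻¹.

k_2 ≈ 2.21 d⁻¹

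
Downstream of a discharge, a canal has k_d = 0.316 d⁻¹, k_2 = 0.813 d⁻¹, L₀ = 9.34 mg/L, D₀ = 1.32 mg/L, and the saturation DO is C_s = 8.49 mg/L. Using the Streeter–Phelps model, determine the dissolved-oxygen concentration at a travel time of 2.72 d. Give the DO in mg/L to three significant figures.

DO ≈ 6.48 mg/L

k_d L₀/(k_2−k_d) = 0.316×9.34/(0.813−0.316) = 2.951/0.4970 = 5.939 mg/L.
e^(−k_d t) = e^(−0.316×2.720) = 0.4234; e^(−k_2 t) = e^(−0.813×2.720) = 0.1096.
D = 5.939 × (0.4234 − 0.1096) + 1.32 × 0.1096 = 1.864 + 0.1446 = 2.008 mg/L.
DO = C_s − D = 8.49 − 2.008 = 6.482 mg/L.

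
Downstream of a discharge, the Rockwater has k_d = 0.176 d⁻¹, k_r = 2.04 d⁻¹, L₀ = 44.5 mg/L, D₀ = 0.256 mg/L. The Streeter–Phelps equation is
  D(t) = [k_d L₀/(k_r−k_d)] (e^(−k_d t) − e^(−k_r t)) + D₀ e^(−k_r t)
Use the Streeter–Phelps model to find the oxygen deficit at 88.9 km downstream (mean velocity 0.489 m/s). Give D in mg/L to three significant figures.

D ≈ 2.85 mg/L

Travel time t = x/v = 88.9 km / (0.489 m/s) = 88900 m / 0.489 m/s = 181800 s = 2.104 d.
k_d L₀/(k_r−k_d) = 0.176×44.5/(2.04−0.176) = 7.832/1.864 = 4.202 mg/L.
e^(−k_d t) = e^(−0.176×2.104) = 0.6905; e^(−k_r t) = e^(−2.04×2.104) = 0.01367.
D = 4.202 × (0.6905 − 0.01367) + 0.256 × 0.01367 = 2.844 + 0.003500 = 2.847 mg/L.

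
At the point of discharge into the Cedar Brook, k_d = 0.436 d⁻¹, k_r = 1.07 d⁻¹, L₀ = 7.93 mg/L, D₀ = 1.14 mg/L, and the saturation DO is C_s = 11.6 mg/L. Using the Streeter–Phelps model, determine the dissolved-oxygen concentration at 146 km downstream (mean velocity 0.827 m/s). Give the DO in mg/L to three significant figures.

DO ≈ 9.85 mg/L

Travel time t = x/v = 146 km / (0.827 m/s) = 146000 m / 0.827 m/s = 176500 s = 2.043 d.
k_d L₀/(k_r−k_d) = 0.436×7.93/(1.07−0.436) = 3.457/0.6340 = 5.453 mg/L.
e^(−k_d t) = e^(−0.436×2.043) = 0.4103; e^(−k_r t) = e^(−1.07×2.043) = 0.1123.
D = 5.453 × (0.4103 − 0.1123) + 1.14 × 0.1123 = 1.625 + 0.1281 = 1.753 mg/L.
DO = C_s − D = 11.6 − 1.753 = 9.847 mg/L.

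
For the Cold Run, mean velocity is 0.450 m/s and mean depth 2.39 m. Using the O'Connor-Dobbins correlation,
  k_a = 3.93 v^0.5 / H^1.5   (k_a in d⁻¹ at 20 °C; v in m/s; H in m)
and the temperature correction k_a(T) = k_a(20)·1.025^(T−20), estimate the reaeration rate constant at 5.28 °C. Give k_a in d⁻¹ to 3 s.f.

k_a(20) = 3.93 × 0.450^0.5 / 2.39^1.5 = 3.93 × 0.6708 / 3.695 = 0.7135 d⁻¹.
k_a(5.28) = 0.7135 × 1.025^(5.28−20) = 0.7135 × 0.6953 = 0.4961 d⁻¹.

k_a ≈ 0.496 d⁻¹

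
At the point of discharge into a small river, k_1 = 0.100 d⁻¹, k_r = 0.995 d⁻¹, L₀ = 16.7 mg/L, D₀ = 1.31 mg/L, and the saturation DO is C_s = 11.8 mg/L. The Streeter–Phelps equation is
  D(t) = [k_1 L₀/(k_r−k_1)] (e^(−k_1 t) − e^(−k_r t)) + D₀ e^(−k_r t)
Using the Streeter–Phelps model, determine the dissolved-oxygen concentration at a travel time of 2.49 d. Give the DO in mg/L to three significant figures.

k_1 L₀/(k_r−k_1) = 0.100×16.7/(0.995−0.100) = 1.670/0.8950 = 1.866 mg/L.
e^(−k_1 t) = e^(−0.100×2.490) = 0.7796; e^(−k_r t) = e^(−0.995×2.490) = 0.08395.
D = 1.866 × (0.7796 − 0.08395) + 1.31 × 0.08395 = 1.298 + 0.1100 = 1.408 mg/L.
DO = C_s − D = 11.8 − 1.408 = 10.39 mg/L.

DO ≈ 10.4 mg/L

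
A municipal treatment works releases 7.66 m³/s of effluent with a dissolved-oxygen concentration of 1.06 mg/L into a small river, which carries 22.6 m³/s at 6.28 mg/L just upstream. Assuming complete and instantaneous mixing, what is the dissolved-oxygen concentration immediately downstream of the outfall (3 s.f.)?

Flow-weighted mixing: C = (Q_r C_r + Q_w C_w)/(Q_r + Q_w)
= (22.6×6.28 + 7.66×1.06)/(22.6 + 7.66) = 150.0/30.26 = 4.959 mg/L.

4.96 mg/L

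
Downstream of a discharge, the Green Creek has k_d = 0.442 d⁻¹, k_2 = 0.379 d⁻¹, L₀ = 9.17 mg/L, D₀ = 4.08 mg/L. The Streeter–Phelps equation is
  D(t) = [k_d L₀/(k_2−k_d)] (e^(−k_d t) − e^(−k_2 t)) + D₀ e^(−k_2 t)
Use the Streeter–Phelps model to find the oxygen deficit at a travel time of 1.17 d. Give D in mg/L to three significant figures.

k_d L₀/(k_2−k_d) = 0.442×9.17/(0.379−0.442) = 4.053/-0.06300 = -64.34 mg/L.
e^(−k_d t) = e^(−0.442×1.170) = 0.5962; e^(−k_2 t) = e^(−0.379×1.170) = 0.6418.
D = -64.34 × (0.5962 − 0.6418) + 4.08 × 0.6418 = 2.934 + 2.619 = 5.553 mg/L.

D ≈ 5.55 mg/L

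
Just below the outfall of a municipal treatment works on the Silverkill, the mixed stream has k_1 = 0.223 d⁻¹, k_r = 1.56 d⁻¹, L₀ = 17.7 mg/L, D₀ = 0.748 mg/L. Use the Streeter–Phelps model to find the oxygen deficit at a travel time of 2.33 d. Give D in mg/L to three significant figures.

D ≈ 1.70 mg/L

k_1 L₀/(k_r−k_1) = 0.223×17.7/(1.56−0.223) = 3.947/1.337 = 2.952 mg/L.
e^(−k_1 t) = e^(−0.223×2.330) = 0.5948; e^(−k_r t) = e^(−1.56×2.330) = 0.02639.
D = 2.952 × (0.5948 − 0.02639) + 0.748 × 0.02639 = 1.678 + 0.01974 = 1.698 mg/L.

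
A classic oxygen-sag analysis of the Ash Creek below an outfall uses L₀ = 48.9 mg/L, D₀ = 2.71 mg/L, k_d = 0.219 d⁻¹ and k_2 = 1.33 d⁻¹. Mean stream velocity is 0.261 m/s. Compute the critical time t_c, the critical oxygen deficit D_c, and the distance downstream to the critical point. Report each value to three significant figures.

t_c ≈ 1.33 d; D_c ≈ 6.02 mg/L; x_c ≈ 29.9 km

With k_2/k_d = 6.073 and 1 − D₀(k_2−k_d)/(k_d L₀) = 0.7189,
t_c = ln(6.073 × 0.7189) / (1.33 − 0.219) = ln(4.366) / 1.111 = 1.474/1.111 = 1.327 d.
L(t_c) = L₀ e^(−k_d t_c) = 48.9 × 0.7479 = 36.57 mg/L, and at the critical point k_2 D_c = k_d L, so D_c = (0.219/1.33) × 36.57 = 6.022 mg/L.
x_c = v t_c = 0.261 m/s × 1.327 d × 86400 s/d = 29910 m ≈ 29.9 km.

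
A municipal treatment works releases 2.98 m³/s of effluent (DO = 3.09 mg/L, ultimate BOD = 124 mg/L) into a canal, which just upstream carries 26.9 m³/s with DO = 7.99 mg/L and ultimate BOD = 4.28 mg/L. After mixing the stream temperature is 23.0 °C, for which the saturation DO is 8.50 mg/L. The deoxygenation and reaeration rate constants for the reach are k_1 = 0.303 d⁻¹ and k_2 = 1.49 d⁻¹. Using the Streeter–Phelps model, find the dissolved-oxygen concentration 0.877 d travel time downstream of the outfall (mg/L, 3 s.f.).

Mixed DO = (26.9×7.99 + 2.98×3.09)/(26.9+2.98) = 224.1/29.88 = 7.501 mg/L.
Mixed L₀ = (26.9×4.28 + 2.98×124)/(29.88) = 484.7/29.88 = 16.22 mg/L.
Initial deficit D₀ = C_s − DO₀ = 8.50 − 7.501 = 0.9987 mg/L.
D(0.877) = [0.303×16.22/(1.49−0.303)](e^(−0.303×0.877) − e^(−1.49×0.877)) + 0.9987 e^(−1.49×0.877)
= 4.140 × (0.7666 − 0.2707) + 0.9987 × 0.2707 = 2.324 mg/L.
DO = 8.50 − 2.324 = 6.176 mg/L.

DO ≈ 6.18 mg/L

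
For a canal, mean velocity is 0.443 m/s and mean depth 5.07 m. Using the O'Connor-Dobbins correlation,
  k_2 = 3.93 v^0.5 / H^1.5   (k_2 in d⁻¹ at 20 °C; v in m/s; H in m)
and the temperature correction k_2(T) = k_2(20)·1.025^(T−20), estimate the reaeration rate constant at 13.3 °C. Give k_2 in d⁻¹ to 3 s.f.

k_2 ≈ 0.194 d⁻¹

k_2(20) = 3.93 × 0.443^0.5 / 5.07^1.5 = 3.93 × 0.6656 / 11.42 = 0.2291 d⁻¹.
k_2(13.3) = 0.2291 × 1.025^(13.3−20) = 0.2291 × 0.8475 = 0.1942 d⁻¹.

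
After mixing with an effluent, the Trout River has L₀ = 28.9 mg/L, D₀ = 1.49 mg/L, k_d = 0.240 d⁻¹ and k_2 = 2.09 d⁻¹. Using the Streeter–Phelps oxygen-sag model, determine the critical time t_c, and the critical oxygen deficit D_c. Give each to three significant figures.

t_c = [1/(k_2−k_d)] ln[(k_2/k_d)(1 − D₀(k_2−k_d)/(k_d L₀))]
= [1/(2.09−0.240)] ln[(2.09/0.240)(1 − 1.49×1.850/(0.240×28.9))]
= (1/1.850) ln[8.708 × 0.6026] = 0.5405 × ln(5.247) = 0.5405 × 1.658 = 0.8961 d.
D_c = (k_d/k_2) L₀ e^(−k_d t_c) = (0.240/2.09) × 28.9 × e^(−0.240×0.8961) = 0.1148 × 28.9 × 0.8065 = 2.676 mg/L.

t_c ≈ 0.896 d; D_c ≈ 2.68 mg/L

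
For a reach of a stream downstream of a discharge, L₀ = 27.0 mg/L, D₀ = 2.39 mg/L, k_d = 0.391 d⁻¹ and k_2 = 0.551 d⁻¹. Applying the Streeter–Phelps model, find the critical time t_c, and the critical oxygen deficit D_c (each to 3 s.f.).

At the critical point dD/dt = 0, so k_d L₀ e^(−k_d t) = k_2 D. Substituting D(t) from the Streeter–Phelps equation and solving for t gives
t_c = ln[(k_2/k_d)(1 − D₀(k_2−k_d)/(k_d L₀))] / (k_2−k_d).
Here k_2−k_d = 0.1600 d⁻¹ and 1 − D₀(k_2−k_d)/(k_d L₀) = 1 − 2.39×0.1600/(0.391×27.0) = 0.9638, so
t_c = ln(1.409 × 0.9638) / 0.1600 = 0.3061 / 0.1600 = 1.913 d.
L(t_c) = L₀ e^(−k_d t_c) = 27.0 × 0.4733 = 12.78 mg/L, and at the critical point k_2 D_c = k_d L, so D_c = (0.391/0.551) × 12.78 = 9.068 mg/L.

t_c ≈ 1.91 d; D_c ≈ 9.07 mg/L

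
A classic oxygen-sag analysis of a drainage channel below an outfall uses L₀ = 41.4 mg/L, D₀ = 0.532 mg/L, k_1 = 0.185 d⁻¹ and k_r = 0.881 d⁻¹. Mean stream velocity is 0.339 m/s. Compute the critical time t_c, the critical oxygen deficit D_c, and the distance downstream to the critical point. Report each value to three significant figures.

t_c ≈ 2.17 d; D_c ≈ 5.82 mg/L; x_c ≈ 63.6 km

At the critical point dD/dt = 0, so k_1 L₀ e^(−k_1 t) = k_r D. Substituting D(t) from the Streeter–Phelps equation and solving for t gives
t_c = ln[(k_r/k_1)(1 − D₀(k_r−k_1)/(k_1 L₀))] / (k_r−k_1).
Here k_r−k_1 = 0.6960 d⁻¹ and 1 − D₀(k_r−k_1)/(k_1 L₀) = 1 − 0.532×0.6960/(0.185×41.4) = 0.9517, so
t_c = ln(4.762 × 0.9517) / 0.6960 = 1.511 / 0.6960 = 2.171 d.
L(t_c) = L₀ e^(−k_1 t_c) = 41.4 × 0.6692 = 27.70 mg/L, and at the critical point k_r D_c = k_1 L, so D_c = (0.185/0.881) × 27.70 = 5.818 mg/L.
x_c = v t_c = 0.339 m/s × 2.171 d × 86400 s/d = 63590 m ≈ 63.6 km.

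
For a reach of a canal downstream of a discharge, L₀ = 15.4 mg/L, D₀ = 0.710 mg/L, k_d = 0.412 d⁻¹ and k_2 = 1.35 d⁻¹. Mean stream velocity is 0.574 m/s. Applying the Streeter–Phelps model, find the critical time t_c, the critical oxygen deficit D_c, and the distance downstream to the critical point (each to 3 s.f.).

t_c ≈ 1.15 d; D_c ≈ 2.93 mg/L; x_c ≈ 56.9 km

At the critical point dD/dt = 0, so k_d L₀ e^(−k_d t) = k_2 D. Substituting D(t) from the Streeter–Phelps equation and solving for t gives
t_c = ln[(k_2/k_d)(1 − D₀(k_2−k_d)/(k_d L₀))] / (k_2−k_d).
Here k_2−k_d = 0.9380 d⁻¹ and 1 − D₀(k_2−k_d)/(k_d L₀) = 1 − 0.710×0.9380/(0.412×15.4) = 0.8950, so
t_c = ln(3.277 × 0.8950) / 0.9380 = 1.076 / 0.9380 = 1.147 d.
L(t_c) = L₀ e^(−k_d t_c) = 15.4 × 0.6234 = 9.600 mg/L, and at the critical point k_2 D_c = k_d L, so D_c = (0.412/1.35) × 9.600 = 2.930 mg/L.
x_c = v t_c = 0.574 m/s × 1.147 d × 86400 s/d = 56890 m ≈ 56.9 km.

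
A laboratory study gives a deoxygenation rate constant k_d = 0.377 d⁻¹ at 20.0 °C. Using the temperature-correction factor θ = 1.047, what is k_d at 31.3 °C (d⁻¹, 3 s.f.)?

k_d ≈ 0.633 d⁻¹

k_d(T₂) = k_d(T₁) · θ^(T₂−T₁) = 0.377 × 1.047^(31.3−20.0)
= 0.377 × 1.047^11.3 = 0.377 × 1.680 = 0.6335 d⁻¹.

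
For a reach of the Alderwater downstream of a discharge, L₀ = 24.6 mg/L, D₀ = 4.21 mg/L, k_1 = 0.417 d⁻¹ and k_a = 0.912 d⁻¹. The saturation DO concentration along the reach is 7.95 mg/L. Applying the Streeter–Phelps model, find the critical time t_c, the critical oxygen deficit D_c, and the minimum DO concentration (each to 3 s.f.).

With k_a/k_1 = 2.187 and 1 − D₀(k_a−k_1)/(k_1 L₀) = 0.7969,
t_c = ln(2.187 × 0.7969) / (0.912 − 0.417) = ln(1.743) / 0.4950 = 0.5555/0.4950 = 1.122 d.
L(t_c) = L₀ e^(−k_1 t_c) = 24.6 × 0.6263 = 15.41 mg/L, and at the critical point k_a D_c = k_1 L, so D_c = (0.417/0.912) × 15.41 = 7.045 mg/L.
Minimum DO = C_s − D_c = 7.95 − 7.045 = 0.9054 mg/L.

t_c ≈ 1.12 d; D_c ≈ 7.04 mg/L; min DO ≈ 0.905 mg/L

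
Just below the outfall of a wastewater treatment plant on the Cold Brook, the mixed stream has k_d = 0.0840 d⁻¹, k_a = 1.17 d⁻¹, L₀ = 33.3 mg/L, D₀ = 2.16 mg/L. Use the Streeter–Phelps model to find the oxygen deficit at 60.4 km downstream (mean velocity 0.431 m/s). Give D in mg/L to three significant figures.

D ≈ 2.19 mg/L

Travel time t = x/v = 60.4 km / (0.431 m/s) = 60400 m / 0.431 m/s = 140100 s = 1.622 d.
k_d L₀/(k_a−k_d) = 0.0840×33.3/(1.17−0.0840) = 2.797/1.086 = 2.576 mg/L.
e^(−k_d t) = e^(−0.0840×1.622) = 0.8726; e^(−k_a t) = e^(−1.17×1.622) = 0.1499.
D = 2.576 × (0.8726 − 0.1499) + 2.16 × 0.1499 = 1.861 + 0.3238 = 2.185 mg/L.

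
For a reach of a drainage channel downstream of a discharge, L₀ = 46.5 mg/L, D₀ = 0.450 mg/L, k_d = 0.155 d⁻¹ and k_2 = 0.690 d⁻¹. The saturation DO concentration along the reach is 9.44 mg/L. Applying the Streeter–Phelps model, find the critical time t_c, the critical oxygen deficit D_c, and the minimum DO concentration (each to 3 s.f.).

t_c = [1/(k_2−k_d)] ln[(k_2/k_d)(1 − D₀(k_2−k_d)/(k_d L₀))]
= [1/(0.690−0.155)] ln[(0.690/0.155)(1 − 0.450×0.5350/(0.155×46.5))]
= (1/0.5350) ln[4.452 × 0.9666] = 1.869 × ln(4.303) = 1.869 × 1.459 = 2.728 d.
L(t_c) = L₀ e^(−k_d t_c) = 46.5 × 0.6552 = 30.47 mg/L, and at the critical point k_2 D_c = k_d L, so D_c = (0.155/0.690) × 30.47 = 6.844 mg/L.
Minimum DO = C_s − D_c = 9.44 − 6.844 = 2.596 mg/L.

t_c ≈ 2.73 d; D_c ≈ 6.84 mg/L; min DO ≈ 2.60 mg/L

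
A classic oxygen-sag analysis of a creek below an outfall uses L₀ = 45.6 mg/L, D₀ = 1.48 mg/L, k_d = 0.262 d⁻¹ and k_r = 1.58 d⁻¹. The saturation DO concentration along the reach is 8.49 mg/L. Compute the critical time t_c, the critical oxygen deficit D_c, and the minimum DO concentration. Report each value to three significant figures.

At the critical point dD/dt = 0, so k_d L₀ e^(−k_d t) = k_r D. Substituting D(t) from the Streeter–Phelps equation and solving for t gives
t_c = ln[(k_r/k_d)(1 − D₀(k_r−k_d)/(k_d L₀))] / (k_r−k_d).
Here k_r−k_d = 1.318 d⁻¹ and 1 − D₀(k_r−k_d)/(k_d L₀) = 1 − 1.48×1.318/(0.262×45.6) = 0.8367, so
t_c = ln(6.031 × 0.8367) / 1.318 = 1.619 / 1.318 = 1.228 d.
L(t_c) = L₀ e^(−k_d t_c) = 45.6 × 0.7249 = 33.05 mg/L, and at the critical point k_r D_c = k_d L, so D_c = (0.262/1.58) × 33.05 = 5.481 mg/L.
Minimum DO = C_s − D_c = 8.49 − 5.481 = 3.009 mg/L.

t_c ≈ 1.23 d; D_c ≈ 5.48 mg/L; min DO ≈ 3.01 mg/L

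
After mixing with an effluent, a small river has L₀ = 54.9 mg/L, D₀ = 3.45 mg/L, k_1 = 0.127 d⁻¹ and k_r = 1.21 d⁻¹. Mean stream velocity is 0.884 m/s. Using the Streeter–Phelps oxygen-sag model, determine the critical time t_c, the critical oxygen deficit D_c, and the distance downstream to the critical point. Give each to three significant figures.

t_c ≈ 1.37 d; D_c ≈ 4.84 mg/L; x_c ≈ 105 km

At the critical point dD/dt = 0, so k_1 L₀ e^(−k_1 t) = k_r D. Substituting D(t) from the Streeter–Phelps equation and solving for t gives
t_c = ln[(k_r/k_1)(1 − D₀(k_r−k_1)/(k_1 L₀))] / (k_r−k_1).
Here k_r−k_1 = 1.083 d⁻¹ and 1 − D₀(k_r−k_1)/(k_1 L₀) = 1 − 3.45×1.083/(0.127×54.9) = 0.4641, so
t_c = ln(9.528 × 0.4641) / 1.083 = 1.487 / 1.083 = 1.373 d.
L(t_c) = L₀ e^(−k_1 t_c) = 54.9 × 0.8400 = 46.12 mg/L, and at the critical point k_r D_c = k_1 L, so D_c = (0.127/1.21) × 46.12 = 4.840 mg/L.
x_c = v t_c = 0.884 m/s × 1.373 d × 86400 s/d = 104800 m ≈ 105 km.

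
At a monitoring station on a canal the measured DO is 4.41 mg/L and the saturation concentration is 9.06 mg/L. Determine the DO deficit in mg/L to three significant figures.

D ≈ 4.65 mg/L

D = C_s − C = 9.06 − 4.41 = 4.65 mg/L.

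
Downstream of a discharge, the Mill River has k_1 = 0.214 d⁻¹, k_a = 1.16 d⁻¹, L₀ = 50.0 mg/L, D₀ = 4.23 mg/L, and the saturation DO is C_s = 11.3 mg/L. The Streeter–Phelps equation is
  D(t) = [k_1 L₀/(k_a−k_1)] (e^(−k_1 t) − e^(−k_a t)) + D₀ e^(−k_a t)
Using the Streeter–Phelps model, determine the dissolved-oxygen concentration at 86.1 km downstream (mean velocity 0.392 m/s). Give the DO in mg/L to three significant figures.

DO ≈ 5.11 mg/L

Travel time t = x/v = 86.1 km / (0.392 m/s) = 86100 m / 0.392 m/s = 219600 s = 2.542 d.
k_1 L₀/(k_a−k_1) = 0.214×50.0/(1.16−0.214) = 10.70/0.9460 = 11.31 mg/L.
e^(−k_1 t) = e^(−0.214×2.542) = 0.5804; e^(−k_a t) = e^(−1.16×2.542) = 0.05240.
D = 11.31 × (0.5804 − 0.05240) + 4.23 × 0.05240 = 5.972 + 0.2216 = 6.194 mg/L.
DO = C_s − D = 11.3 − 6.194 = 5.106 mg/L.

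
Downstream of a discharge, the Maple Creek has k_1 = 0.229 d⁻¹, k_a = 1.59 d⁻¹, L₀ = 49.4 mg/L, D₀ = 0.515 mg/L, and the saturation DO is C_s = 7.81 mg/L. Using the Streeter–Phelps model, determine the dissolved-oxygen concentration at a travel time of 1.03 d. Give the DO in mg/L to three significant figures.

k_1 L₀/(k_a−k_1) = 0.229×49.4/(1.59−0.229) = 11.31/1.361 = 8.312 mg/L.
e^(−k_1 t) = e^(−0.229×1.030) = 0.7899; e^(−k_a t) = e^(−1.59×1.030) = 0.1944.
D = 8.312 × (0.7899 − 0.1944) + 0.515 × 0.1944 = 4.949 + 0.1001 = 5.050 mg/L.
DO = C_s − D = 7.81 − 5.050 = 2.760 mg/L.

DO ≈ 2.76 mg/L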